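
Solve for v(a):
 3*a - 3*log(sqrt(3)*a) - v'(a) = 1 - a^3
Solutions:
 v(a) = C1 + a^4/4 + 3*a^2/2 - 3*a*log(a) - 3*a*log(3)/2 + 2*a


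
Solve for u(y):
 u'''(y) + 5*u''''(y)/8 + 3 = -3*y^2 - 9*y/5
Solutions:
 u(y) = C1 + C2*y + C3*y^2 + C4*exp(-8*y/5) - y^5/20 + 13*y^4/160 - 45*y^3/64


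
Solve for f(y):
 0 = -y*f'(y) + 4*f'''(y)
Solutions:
 f(y) = C1 + Integral(C2*airyai(2^(1/3)*y/2) + C3*airybi(2^(1/3)*y/2), y)


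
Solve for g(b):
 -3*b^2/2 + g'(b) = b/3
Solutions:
 g(b) = C1 + b^3/2 + b^2/6


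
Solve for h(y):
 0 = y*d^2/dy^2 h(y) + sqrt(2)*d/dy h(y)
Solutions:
 h(y) = C1 + C2*y^(1 - sqrt(2))


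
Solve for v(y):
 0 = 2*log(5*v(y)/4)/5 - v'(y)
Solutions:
 5*Integral(1/(-log(_y) - log(5) + 2*log(2)), (_y, v(y)))/2 = C1 - y


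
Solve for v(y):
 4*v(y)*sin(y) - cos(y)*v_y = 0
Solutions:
 v(y) = C1/cos(y)^4


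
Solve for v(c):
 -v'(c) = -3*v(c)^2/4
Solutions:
 v(c) = -4/(C1 + 3*c)


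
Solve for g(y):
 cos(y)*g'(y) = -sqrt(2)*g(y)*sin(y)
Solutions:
 g(y) = C1*cos(y)^(sqrt(2))


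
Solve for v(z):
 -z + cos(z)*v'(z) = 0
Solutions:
 v(z) = C1 + Integral(z/cos(z), z)


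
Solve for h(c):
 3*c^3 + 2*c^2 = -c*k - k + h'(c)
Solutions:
 h(c) = C1 + 3*c^4/4 + 2*c^3/3 + c^2*k/2 + c*k


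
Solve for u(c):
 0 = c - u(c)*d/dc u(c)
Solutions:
 u(c) = -sqrt(C1 + c^2)
 u(c) = sqrt(C1 + c^2)


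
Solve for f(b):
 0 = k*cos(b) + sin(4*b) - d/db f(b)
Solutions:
 f(b) = C1 + k*sin(b) - cos(4*b)/4


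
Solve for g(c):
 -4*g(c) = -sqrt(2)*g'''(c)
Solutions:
 g(c) = C3*exp(sqrt(2)*c) + (C1*sin(sqrt(6)*c/2) + C2*cos(sqrt(6)*c/2))*exp(-sqrt(2)*c/2)


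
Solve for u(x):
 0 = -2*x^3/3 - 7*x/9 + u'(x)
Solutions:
 u(x) = C1 + x^4/6 + 7*x^2/18


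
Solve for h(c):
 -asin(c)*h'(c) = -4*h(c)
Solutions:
 h(c) = C1*exp(4*Integral(1/asin(c), c))


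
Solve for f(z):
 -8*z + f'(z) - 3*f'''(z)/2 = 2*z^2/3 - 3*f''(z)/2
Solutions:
 f(z) = C1 + C2*exp(z*(3 - sqrt(33))/6) + C3*exp(z*(3 + sqrt(33))/6) + 2*z^3/9 + 3*z^2 - 7*z


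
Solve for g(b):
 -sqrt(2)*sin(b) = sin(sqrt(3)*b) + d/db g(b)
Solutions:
 g(b) = C1 + sqrt(2)*cos(b) + sqrt(3)*cos(sqrt(3)*b)/3


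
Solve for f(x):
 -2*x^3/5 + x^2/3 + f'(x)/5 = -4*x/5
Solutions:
 f(x) = C1 + x^4/2 - 5*x^3/9 - 2*x^2


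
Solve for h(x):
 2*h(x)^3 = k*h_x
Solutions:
 h(x) = -sqrt(2)*sqrt(-k/(C1*k + 2*x))/2
 h(x) = sqrt(2)*sqrt(-k/(C1*k + 2*x))/2


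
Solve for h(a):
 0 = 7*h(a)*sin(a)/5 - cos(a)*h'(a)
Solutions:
 h(a) = C1/cos(a)^(7/5)


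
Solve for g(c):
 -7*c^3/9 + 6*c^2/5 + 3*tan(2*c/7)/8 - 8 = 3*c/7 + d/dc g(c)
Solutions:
 g(c) = C1 - 7*c^4/36 + 2*c^3/5 - 3*c^2/14 - 8*c - 21*log(cos(2*c/7))/16


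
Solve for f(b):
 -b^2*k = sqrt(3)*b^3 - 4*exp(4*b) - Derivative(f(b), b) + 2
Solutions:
 f(b) = C1 + sqrt(3)*b^4/4 + b^3*k/3 + 2*b - exp(4*b)


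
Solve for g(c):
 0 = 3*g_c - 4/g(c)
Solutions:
 g(c) = -sqrt(C1 + 24*c)/3
 g(c) = sqrt(C1 + 24*c)/3


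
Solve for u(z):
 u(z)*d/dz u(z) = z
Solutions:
 u(z) = -sqrt(C1 + z^2)
 u(z) = sqrt(C1 + z^2)


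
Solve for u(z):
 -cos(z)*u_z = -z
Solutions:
 u(z) = C1 + Integral(z/cos(z), z)


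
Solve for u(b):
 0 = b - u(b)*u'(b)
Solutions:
 u(b) = -sqrt(C1 + b^2)
 u(b) = sqrt(C1 + b^2)


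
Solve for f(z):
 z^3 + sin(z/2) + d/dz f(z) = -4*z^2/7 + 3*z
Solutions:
 f(z) = C1 - z^4/4 - 4*z^3/21 + 3*z^2/2 + 2*cos(z/2)


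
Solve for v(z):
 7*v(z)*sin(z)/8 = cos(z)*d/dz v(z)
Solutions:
 v(z) = C1/cos(z)^(7/8)


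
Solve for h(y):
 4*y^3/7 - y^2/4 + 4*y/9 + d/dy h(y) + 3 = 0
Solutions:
 h(y) = C1 - y^4/7 + y^3/12 - 2*y^2/9 - 3*y


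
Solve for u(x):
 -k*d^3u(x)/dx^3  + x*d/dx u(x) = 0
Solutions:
 u(x) = C1 + Integral(C2*airyai(x*(1/k)^(1/3)) + C3*airybi(x*(1/k)^(1/3)), x)


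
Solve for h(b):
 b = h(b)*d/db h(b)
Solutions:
 h(b) = -sqrt(C1 + b^2)
 h(b) = sqrt(C1 + b^2)


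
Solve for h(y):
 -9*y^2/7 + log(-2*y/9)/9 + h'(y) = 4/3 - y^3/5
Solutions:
 h(y) = C1 - y^4/20 + 3*y^3/7 - y*log(-y)/9 + y*(-log(2) + 2*log(3) + 13)/9


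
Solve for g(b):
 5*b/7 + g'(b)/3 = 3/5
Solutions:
 g(b) = C1 - 15*b^2/14 + 9*b/5


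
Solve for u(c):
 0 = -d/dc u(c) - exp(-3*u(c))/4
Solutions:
 u(c) = log(C1 - 3*c/4)/3
 u(c) = log((-1 - sqrt(3)*I)*(C1 - 3*c/4)^(1/3)/2)
 u(c) = log((-1 + sqrt(3)*I)*(C1 - 3*c/4)^(1/3)/2)


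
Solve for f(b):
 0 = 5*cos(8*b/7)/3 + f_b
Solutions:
 f(b) = C1 - 35*sin(8*b/7)/24


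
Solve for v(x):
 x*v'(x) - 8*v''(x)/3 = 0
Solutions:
 v(x) = C1 + C2*erfi(sqrt(3)*x/4)


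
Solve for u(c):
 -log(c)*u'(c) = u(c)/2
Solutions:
 u(c) = C1*exp(-li(c)/2)


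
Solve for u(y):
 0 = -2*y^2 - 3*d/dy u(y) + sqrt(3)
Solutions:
 u(y) = C1 - 2*y^3/9 + sqrt(3)*y/3


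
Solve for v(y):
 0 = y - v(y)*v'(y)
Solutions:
 v(y) = -sqrt(C1 + y^2)
 v(y) = sqrt(C1 + y^2)


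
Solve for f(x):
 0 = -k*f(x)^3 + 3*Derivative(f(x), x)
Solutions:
 f(x) = -sqrt(6)*sqrt(-1/(C1 + k*x))/2
 f(x) = sqrt(6)*sqrt(-1/(C1 + k*x))/2


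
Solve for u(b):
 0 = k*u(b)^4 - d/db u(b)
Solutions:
 u(b) = (-1/(C1 + 3*b*k))^(1/3)
 u(b) = (-1/(C1 + b*k))^(1/3)*(-3^(2/3) - 3*3^(1/6)*I)/6
 u(b) = (-1/(C1 + b*k))^(1/3)*(-3^(2/3) + 3*3^(1/6)*I)/6


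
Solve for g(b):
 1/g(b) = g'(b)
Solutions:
 g(b) = -sqrt(C1 + 2*b)
 g(b) = sqrt(C1 + 2*b)


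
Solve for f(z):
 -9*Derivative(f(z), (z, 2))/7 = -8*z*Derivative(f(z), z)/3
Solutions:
 f(z) = C1 + C2*erfi(2*sqrt(21)*z/9)


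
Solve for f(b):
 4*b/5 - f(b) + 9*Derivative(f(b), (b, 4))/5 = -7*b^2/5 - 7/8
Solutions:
 f(b) = C1*exp(-sqrt(3)*5^(1/4)*b/3) + C2*exp(sqrt(3)*5^(1/4)*b/3) + C3*sin(sqrt(3)*5^(1/4)*b/3) + C4*cos(sqrt(3)*5^(1/4)*b/3) + 7*b^2/5 + 4*b/5 + 7/8


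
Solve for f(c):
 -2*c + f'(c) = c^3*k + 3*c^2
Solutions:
 f(c) = C1 + c^4*k/4 + c^3 + c^2


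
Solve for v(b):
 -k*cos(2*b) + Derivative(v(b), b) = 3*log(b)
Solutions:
 v(b) = C1 + 3*b*log(b) - 3*b + k*sin(2*b)/2


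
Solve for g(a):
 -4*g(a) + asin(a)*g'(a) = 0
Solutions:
 g(a) = C1*exp(4*Integral(1/asin(a), a))


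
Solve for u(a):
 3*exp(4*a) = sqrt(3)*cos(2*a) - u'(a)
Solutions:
 u(a) = C1 - 3*exp(4*a)/4 + sqrt(3)*sin(2*a)/2


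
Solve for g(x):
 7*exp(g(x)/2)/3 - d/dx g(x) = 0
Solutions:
 g(x) = 2*log(-1/(C1 + 7*x)) + 2*log(6)


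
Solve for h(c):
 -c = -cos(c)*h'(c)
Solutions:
 h(c) = C1 + Integral(c/cos(c), c)


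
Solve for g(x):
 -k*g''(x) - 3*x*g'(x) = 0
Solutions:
 g(x) = C1 + C2*sqrt(k)*erf(sqrt(6)*x*sqrt(1/k)/2)


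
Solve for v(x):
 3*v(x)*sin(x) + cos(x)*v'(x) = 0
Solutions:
 v(x) = C1*cos(x)^3


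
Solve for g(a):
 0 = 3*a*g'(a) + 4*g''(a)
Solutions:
 g(a) = C1 + C2*erf(sqrt(6)*a/4)


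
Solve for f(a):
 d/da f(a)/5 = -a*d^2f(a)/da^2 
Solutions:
 f(a) = C1 + C2*a^(4/5)


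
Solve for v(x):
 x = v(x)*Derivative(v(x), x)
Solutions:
 v(x) = -sqrt(C1 + x^2)
 v(x) = sqrt(C1 + x^2)


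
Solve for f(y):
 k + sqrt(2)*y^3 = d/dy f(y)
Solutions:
 f(y) = C1 + k*y + sqrt(2)*y^4/4


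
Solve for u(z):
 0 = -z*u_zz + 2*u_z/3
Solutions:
 u(z) = C1 + C2*z^(5/3)


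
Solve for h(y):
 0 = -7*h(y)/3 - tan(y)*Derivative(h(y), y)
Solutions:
 h(y) = C1/sin(y)^(7/3)


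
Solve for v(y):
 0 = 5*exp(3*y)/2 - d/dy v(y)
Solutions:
 v(y) = C1 + 5*exp(3*y)/6


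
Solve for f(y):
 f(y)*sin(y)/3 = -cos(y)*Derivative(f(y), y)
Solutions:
 f(y) = C1*cos(y)^(1/3)


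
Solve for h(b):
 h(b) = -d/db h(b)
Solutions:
 h(b) = C1*exp(-b)


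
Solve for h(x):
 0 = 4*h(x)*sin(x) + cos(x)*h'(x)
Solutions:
 h(x) = C1*cos(x)^4


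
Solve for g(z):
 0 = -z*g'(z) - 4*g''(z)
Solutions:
 g(z) = C1 + C2*erf(sqrt(2)*z/4)


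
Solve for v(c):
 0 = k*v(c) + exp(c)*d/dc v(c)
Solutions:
 v(c) = C1*exp(k*exp(-c))


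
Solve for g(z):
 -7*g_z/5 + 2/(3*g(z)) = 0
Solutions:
 g(z) = -sqrt(C1 + 420*z)/21
 g(z) = sqrt(C1 + 420*z)/21


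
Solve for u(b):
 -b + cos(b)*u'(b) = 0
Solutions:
 u(b) = C1 + Integral(b/cos(b), b)


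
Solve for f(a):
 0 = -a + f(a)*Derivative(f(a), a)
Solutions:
 f(a) = -sqrt(C1 + a^2)
 f(a) = sqrt(C1 + a^2)


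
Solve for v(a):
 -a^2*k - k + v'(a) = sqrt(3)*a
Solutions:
 v(a) = C1 + a^3*k/3 + sqrt(3)*a^2/2 + a*k


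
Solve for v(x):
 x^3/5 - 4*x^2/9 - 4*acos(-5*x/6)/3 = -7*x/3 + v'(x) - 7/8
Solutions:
 v(x) = C1 + x^4/20 - 4*x^3/27 + 7*x^2/6 - 4*x*acos(-5*x/6)/3 + 7*x/8 - 4*sqrt(36 - 25*x^2)/15


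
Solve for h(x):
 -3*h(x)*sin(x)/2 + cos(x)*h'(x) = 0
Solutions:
 h(x) = C1/cos(x)^(3/2)


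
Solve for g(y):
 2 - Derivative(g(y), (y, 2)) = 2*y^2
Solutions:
 g(y) = C1 + C2*y - y^4/6 + y^2


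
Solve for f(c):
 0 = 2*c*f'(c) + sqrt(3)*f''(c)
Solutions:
 f(c) = C1 + C2*erf(3^(3/4)*c/3)


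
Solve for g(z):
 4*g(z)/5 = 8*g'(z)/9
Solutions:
 g(z) = C1*exp(9*z/10)


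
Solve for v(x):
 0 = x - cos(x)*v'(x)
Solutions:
 v(x) = C1 + Integral(x/cos(x), x)


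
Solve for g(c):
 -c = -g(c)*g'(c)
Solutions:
 g(c) = -sqrt(C1 + c^2)
 g(c) = sqrt(C1 + c^2)


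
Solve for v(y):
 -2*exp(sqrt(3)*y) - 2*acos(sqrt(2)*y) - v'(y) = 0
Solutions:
 v(y) = C1 - 2*y*acos(sqrt(2)*y) + sqrt(2)*sqrt(1 - 2*y^2) - 2*sqrt(3)*exp(sqrt(3)*y)/3


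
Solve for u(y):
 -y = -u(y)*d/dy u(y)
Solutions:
 u(y) = -sqrt(C1 + y^2)
 u(y) = sqrt(C1 + y^2)


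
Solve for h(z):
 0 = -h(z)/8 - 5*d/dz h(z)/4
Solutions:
 h(z) = C1*exp(-z/10)


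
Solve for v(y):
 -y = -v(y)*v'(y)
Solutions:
 v(y) = -sqrt(C1 + y^2)
 v(y) = sqrt(C1 + y^2)


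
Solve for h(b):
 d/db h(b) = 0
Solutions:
 h(b) = C1


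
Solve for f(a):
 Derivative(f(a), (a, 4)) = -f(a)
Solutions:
 f(a) = (C1*sin(sqrt(2)*a/2) + C2*cos(sqrt(2)*a/2))*exp(-sqrt(2)*a/2) + (C3*sin(sqrt(2)*a/2) + C4*cos(sqrt(2)*a/2))*exp(sqrt(2)*a/2)


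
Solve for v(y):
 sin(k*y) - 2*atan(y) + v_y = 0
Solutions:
 v(y) = C1 + 2*y*atan(y) - Piecewise((-cos(k*y)/k, Ne(k, 0)), (0, True)) - log(y^2 + 1)


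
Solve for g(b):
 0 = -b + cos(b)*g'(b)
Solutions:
 g(b) = C1 + Integral(b/cos(b), b)


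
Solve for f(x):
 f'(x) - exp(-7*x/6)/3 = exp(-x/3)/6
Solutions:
 f(x) = C1 - exp(-x/3)/2 - 2*exp(-7*x/6)/7


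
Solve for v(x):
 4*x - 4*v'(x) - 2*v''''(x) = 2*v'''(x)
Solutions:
 v(x) = C1 + C2*exp(x*(-2 + (3*sqrt(87) + 28)^(-1/3) + (3*sqrt(87) + 28)^(1/3))/6)*sin(sqrt(3)*x*(-(3*sqrt(87) + 28)^(1/3) + (3*sqrt(87) + 28)^(-1/3))/6) + C3*exp(x*(-2 + (3*sqrt(87) + 28)^(-1/3) + (3*sqrt(87) + 28)^(1/3))/6)*cos(sqrt(3)*x*(-(3*sqrt(87) + 28)^(1/3) + (3*sqrt(87) + 28)^(-1/3))/6) + C4*exp(-x*((3*sqrt(87) + 28)^(-1/3) + 1 + (3*sqrt(87) + 28)^(1/3))/3) + x^2/2


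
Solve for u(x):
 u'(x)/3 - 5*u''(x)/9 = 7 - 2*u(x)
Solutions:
 u(x) = C1*exp(3*x*(1 - sqrt(41))/10) + C2*exp(3*x*(1 + sqrt(41))/10) + 7/2


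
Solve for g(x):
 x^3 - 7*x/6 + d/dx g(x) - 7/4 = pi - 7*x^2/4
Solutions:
 g(x) = C1 - x^4/4 - 7*x^3/12 + 7*x^2/12 + 7*x/4 + pi*x


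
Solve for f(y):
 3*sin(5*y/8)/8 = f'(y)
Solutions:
 f(y) = C1 - 3*cos(5*y/8)/5


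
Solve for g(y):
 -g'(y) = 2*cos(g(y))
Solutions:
 g(y) = pi - asin((C1 + exp(4*y))/(C1 - exp(4*y)))
 g(y) = asin((C1 + exp(4*y))/(C1 - exp(4*y)))


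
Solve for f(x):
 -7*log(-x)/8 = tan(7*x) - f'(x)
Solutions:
 f(x) = C1 + 7*x*log(-x)/8 - 7*x/8 - log(cos(7*x))/7


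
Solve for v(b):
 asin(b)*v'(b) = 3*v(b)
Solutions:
 v(b) = C1*exp(3*Integral(1/asin(b), b))


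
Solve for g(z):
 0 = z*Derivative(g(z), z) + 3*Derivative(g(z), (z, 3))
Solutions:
 g(z) = C1 + Integral(C2*airyai(-3^(2/3)*z/3) + C3*airybi(-3^(2/3)*z/3), z)


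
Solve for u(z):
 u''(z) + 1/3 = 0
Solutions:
 u(z) = C1 + C2*z - z^2/6


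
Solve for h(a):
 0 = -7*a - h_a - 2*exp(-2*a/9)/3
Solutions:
 h(a) = C1 - 7*a^2/2 + 3*exp(-2*a/9)


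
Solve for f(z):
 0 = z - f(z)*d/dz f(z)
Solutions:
 f(z) = -sqrt(C1 + z^2)
 f(z) = sqrt(C1 + z^2)


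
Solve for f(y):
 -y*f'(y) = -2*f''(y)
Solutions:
 f(y) = C1 + C2*erfi(y/2)


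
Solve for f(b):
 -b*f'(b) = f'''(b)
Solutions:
 f(b) = C1 + Integral(C2*airyai(-b) + C3*airybi(-b), b)


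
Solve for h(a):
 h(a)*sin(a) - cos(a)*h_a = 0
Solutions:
 h(a) = C1/cos(a)


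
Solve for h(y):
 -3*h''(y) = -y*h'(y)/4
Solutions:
 h(y) = C1 + C2*erfi(sqrt(6)*y/12)


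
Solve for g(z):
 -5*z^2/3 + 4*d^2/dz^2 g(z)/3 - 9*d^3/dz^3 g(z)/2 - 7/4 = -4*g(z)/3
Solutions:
 g(z) = C1*exp(z*(-2^(2/3)*(81*sqrt(59817) + 19811)^(1/3) - 32*2^(1/3)/(81*sqrt(59817) + 19811)^(1/3) + 16)/162)*sin(2^(1/3)*sqrt(3)*z*(-2^(1/3)*(81*sqrt(59817) + 19811)^(1/3) + 32/(81*sqrt(59817) + 19811)^(1/3))/162) + C2*exp(z*(-2^(2/3)*(81*sqrt(59817) + 19811)^(1/3) - 32*2^(1/3)/(81*sqrt(59817) + 19811)^(1/3) + 16)/162)*cos(2^(1/3)*sqrt(3)*z*(-2^(1/3)*(81*sqrt(59817) + 19811)^(1/3) + 32/(81*sqrt(59817) + 19811)^(1/3))/162) + C3*exp(z*(32*2^(1/3)/(81*sqrt(59817) + 19811)^(1/3) + 8 + 2^(2/3)*(81*sqrt(59817) + 19811)^(1/3))/81) + 5*z^2/4 - 19/16


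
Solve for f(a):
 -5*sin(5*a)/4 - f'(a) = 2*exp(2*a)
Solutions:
 f(a) = C1 - exp(2*a) + cos(5*a)/4


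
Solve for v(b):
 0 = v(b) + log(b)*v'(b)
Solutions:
 v(b) = C1*exp(-li(b))


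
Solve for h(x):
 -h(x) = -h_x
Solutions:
 h(x) = C1*exp(x)


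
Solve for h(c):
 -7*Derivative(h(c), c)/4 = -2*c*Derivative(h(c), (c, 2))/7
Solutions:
 h(c) = C1 + C2*c^(57/8)


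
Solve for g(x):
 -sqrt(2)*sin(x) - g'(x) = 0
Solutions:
 g(x) = C1 + sqrt(2)*cos(x)


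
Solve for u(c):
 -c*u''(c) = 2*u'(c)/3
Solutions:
 u(c) = C1 + C2*c^(1/3)


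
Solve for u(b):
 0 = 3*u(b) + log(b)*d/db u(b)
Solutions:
 u(b) = C1*exp(-3*li(b))


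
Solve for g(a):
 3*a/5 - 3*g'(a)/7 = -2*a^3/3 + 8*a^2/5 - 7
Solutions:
 g(a) = C1 + 7*a^4/18 - 56*a^3/45 + 7*a^2/10 + 49*a/3


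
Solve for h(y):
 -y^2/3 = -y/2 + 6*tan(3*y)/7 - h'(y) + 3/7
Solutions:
 h(y) = C1 + y^3/9 - y^2/4 + 3*y/7 - 2*log(cos(3*y))/7


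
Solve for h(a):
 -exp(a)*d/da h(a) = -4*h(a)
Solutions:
 h(a) = C1*exp(-4*exp(-a))


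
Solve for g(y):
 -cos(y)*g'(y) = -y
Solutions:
 g(y) = C1 + Integral(y/cos(y), y)


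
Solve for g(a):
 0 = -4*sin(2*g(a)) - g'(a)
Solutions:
 g(a) = pi - acos((-C1 - exp(16*a))/(C1 - exp(16*a)))/2
 g(a) = acos((-C1 - exp(16*a))/(C1 - exp(16*a)))/2


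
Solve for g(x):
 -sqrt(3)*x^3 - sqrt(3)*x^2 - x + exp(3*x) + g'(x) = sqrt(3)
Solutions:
 g(x) = C1 + sqrt(3)*x^4/4 + sqrt(3)*x^3/3 + x^2/2 + sqrt(3)*x - exp(3*x)/3


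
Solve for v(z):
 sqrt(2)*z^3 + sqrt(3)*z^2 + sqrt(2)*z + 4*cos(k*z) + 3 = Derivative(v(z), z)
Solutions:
 v(z) = C1 + sqrt(2)*z^4/4 + sqrt(3)*z^3/3 + sqrt(2)*z^2/2 + 3*z + 4*sin(k*z)/k


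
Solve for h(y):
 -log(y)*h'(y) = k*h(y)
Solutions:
 h(y) = C1*exp(-k*li(y))


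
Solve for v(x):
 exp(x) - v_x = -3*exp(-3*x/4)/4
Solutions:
 v(x) = C1 + exp(x) - 1/exp(x)^(3/4)


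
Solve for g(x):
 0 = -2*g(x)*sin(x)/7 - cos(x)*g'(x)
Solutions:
 g(x) = C1*cos(x)^(2/7)


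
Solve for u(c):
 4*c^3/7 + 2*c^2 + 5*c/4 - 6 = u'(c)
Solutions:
 u(c) = C1 + c^4/7 + 2*c^3/3 + 5*c^2/8 - 6*c


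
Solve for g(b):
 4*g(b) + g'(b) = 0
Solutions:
 g(b) = C1*exp(-4*b)


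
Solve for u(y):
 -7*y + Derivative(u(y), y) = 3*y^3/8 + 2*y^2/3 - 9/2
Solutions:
 u(y) = C1 + 3*y^4/32 + 2*y^3/9 + 7*y^2/2 - 9*y/2


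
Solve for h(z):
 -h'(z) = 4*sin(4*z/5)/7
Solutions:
 h(z) = C1 + 5*cos(4*z/5)/7


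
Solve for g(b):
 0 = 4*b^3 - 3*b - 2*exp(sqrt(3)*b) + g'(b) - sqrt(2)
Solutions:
 g(b) = C1 - b^4 + 3*b^2/2 + sqrt(2)*b + 2*sqrt(3)*exp(sqrt(3)*b)/3


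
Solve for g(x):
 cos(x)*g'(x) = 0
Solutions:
 g(x) = C1


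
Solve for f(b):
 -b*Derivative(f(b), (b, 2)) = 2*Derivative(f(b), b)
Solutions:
 f(b) = C1 + C2/b


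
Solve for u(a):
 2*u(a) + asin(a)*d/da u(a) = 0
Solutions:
 u(a) = C1*exp(-2*Integral(1/asin(a), a))


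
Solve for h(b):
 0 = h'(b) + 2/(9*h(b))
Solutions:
 h(b) = -sqrt(C1 - 4*b)/3
 h(b) = sqrt(C1 - 4*b)/3


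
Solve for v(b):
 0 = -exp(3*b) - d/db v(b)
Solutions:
 v(b) = C1 - exp(3*b)/3


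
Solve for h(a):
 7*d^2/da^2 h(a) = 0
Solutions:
 h(a) = C1 + C2*a


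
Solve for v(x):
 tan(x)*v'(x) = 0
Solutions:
 v(x) = C1


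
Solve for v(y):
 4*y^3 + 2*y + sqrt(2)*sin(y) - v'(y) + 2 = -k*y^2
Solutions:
 v(y) = C1 + k*y^3/3 + y^4 + y^2 + 2*y - sqrt(2)*cos(y)


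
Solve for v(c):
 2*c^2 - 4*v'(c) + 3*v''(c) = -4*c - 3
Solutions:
 v(c) = C1 + C2*exp(4*c/3) + c^3/6 + 7*c^2/8 + 33*c/16


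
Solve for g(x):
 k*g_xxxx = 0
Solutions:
 g(x) = C1 + C2*x + C3*x^2 + C4*x^3


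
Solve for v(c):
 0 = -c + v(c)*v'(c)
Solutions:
 v(c) = -sqrt(C1 + c^2)
 v(c) = sqrt(C1 + c^2)


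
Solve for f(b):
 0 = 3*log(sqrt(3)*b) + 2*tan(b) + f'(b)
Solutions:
 f(b) = C1 - 3*b*log(b) - 3*b*log(3)/2 + 3*b + 2*log(cos(b))


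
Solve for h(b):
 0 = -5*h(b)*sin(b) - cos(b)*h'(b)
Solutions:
 h(b) = C1*cos(b)^5


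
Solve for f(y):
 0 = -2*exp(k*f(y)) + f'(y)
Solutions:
 f(y) = Piecewise((log(-1/(C1*k + 2*k*y))/k, Ne(k, 0)), (nan, True))
 f(y) = Piecewise((C1 + 2*y, Eq(k, 0)), (nan, True))


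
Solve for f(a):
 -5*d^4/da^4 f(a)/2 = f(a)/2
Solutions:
 f(a) = (C1*sin(sqrt(2)*5^(3/4)*a/10) + C2*cos(sqrt(2)*5^(3/4)*a/10))*exp(-sqrt(2)*5^(3/4)*a/10) + (C3*sin(sqrt(2)*5^(3/4)*a/10) + C4*cos(sqrt(2)*5^(3/4)*a/10))*exp(sqrt(2)*5^(3/4)*a/10)


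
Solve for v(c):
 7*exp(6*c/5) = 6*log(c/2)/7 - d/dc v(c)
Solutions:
 v(c) = C1 + 6*c*log(c)/7 + 6*c*(-1 - log(2))/7 - 35*exp(6*c/5)/6


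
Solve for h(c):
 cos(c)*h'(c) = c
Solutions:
 h(c) = C1 + Integral(c/cos(c), c)


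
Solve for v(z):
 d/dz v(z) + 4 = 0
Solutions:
 v(z) = C1 - 4*z


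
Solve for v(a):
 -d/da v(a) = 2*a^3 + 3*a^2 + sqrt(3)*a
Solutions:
 v(a) = C1 - a^4/2 - a^3 - sqrt(3)*a^2/2


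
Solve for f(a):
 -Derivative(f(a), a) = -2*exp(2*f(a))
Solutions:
 f(a) = log(-sqrt(-1/(C1 + 2*a))) - log(2)/2
 f(a) = log(-1/(C1 + 2*a))/2 - log(2)/2


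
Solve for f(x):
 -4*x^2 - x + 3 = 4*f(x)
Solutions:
 f(x) = -x^2 - x/4 + 3/4


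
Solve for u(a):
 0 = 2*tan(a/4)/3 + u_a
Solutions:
 u(a) = C1 + 8*log(cos(a/4))/3


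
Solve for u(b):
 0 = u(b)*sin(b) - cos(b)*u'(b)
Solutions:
 u(b) = C1/cos(b)


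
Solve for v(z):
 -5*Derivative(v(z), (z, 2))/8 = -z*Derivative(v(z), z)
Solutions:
 v(z) = C1 + C2*erfi(2*sqrt(5)*z/5)


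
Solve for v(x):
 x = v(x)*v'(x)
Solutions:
 v(x) = -sqrt(C1 + x^2)
 v(x) = sqrt(C1 + x^2)


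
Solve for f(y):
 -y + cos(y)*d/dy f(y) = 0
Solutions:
 f(y) = C1 + Integral(y/cos(y), y)


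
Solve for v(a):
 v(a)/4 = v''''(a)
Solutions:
 v(a) = C1*exp(-sqrt(2)*a/2) + C2*exp(sqrt(2)*a/2) + C3*sin(sqrt(2)*a/2) + C4*cos(sqrt(2)*a/2)


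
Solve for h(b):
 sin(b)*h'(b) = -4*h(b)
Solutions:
 h(b) = C1*(cos(b)^2 + 2*cos(b) + 1)/(cos(b)^2 - 2*cos(b) + 1)


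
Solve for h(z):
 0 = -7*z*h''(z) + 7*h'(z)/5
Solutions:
 h(z) = C1 + C2*z^(6/5)


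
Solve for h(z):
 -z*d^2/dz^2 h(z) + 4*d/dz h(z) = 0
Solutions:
 h(z) = C1 + C2*z^5


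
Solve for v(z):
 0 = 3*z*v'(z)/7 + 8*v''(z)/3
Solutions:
 v(z) = C1 + C2*erf(3*sqrt(7)*z/28)


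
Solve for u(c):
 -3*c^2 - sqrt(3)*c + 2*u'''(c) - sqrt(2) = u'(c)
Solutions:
 u(c) = C1 + C2*exp(-sqrt(2)*c/2) + C3*exp(sqrt(2)*c/2) - c^3 - sqrt(3)*c^2/2 - 12*c - sqrt(2)*c


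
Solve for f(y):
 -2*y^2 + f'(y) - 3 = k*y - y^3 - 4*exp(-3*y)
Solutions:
 f(y) = C1 + k*y^2/2 - y^4/4 + 2*y^3/3 + 3*y + 4*exp(-3*y)/3


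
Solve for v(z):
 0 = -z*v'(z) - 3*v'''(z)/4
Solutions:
 v(z) = C1 + Integral(C2*airyai(-6^(2/3)*z/3) + C3*airybi(-6^(2/3)*z/3), z)


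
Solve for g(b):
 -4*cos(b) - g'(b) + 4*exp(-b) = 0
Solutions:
 g(b) = C1 - 4*sin(b) - 4*exp(-b)


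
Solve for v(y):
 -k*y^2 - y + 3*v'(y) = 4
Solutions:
 v(y) = C1 + k*y^3/9 + y^2/6 + 4*y/3


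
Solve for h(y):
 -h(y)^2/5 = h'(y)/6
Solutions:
 h(y) = 5/(C1 + 6*y)


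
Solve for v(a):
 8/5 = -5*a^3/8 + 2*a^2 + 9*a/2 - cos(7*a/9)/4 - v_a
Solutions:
 v(a) = C1 - 5*a^4/32 + 2*a^3/3 + 9*a^2/4 - 8*a/5 - 9*sin(7*a/9)/28


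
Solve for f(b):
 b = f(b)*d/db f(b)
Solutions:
 f(b) = -sqrt(C1 + b^2)
 f(b) = sqrt(C1 + b^2)


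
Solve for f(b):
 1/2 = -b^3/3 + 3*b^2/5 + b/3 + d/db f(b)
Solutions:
 f(b) = C1 + b^4/12 - b^3/5 - b^2/6 + b/2


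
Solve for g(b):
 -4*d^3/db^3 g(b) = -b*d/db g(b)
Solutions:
 g(b) = C1 + Integral(C2*airyai(2^(1/3)*b/2) + C3*airybi(2^(1/3)*b/2), b)


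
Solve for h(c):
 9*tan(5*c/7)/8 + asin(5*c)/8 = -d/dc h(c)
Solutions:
 h(c) = C1 - c*asin(5*c)/8 - sqrt(1 - 25*c^2)/40 + 63*log(cos(5*c/7))/40


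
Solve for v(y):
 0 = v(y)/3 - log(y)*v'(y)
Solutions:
 v(y) = C1*exp(li(y)/3)


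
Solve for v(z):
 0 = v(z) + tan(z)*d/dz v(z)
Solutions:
 v(z) = C1/sin(z)


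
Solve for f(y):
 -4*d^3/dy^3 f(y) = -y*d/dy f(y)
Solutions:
 f(y) = C1 + Integral(C2*airyai(2^(1/3)*y/2) + C3*airybi(2^(1/3)*y/2), y)


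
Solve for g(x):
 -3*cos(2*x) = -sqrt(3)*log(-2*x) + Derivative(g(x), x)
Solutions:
 g(x) = C1 + sqrt(3)*x*(log(-x) - 1) + sqrt(3)*x*log(2) - 3*sin(2*x)/2


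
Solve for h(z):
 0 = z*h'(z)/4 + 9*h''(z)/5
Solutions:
 h(z) = C1 + C2*erf(sqrt(10)*z/12)


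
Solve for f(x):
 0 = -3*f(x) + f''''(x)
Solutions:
 f(x) = C1*exp(-3^(1/4)*x) + C2*exp(3^(1/4)*x) + C3*sin(3^(1/4)*x) + C4*cos(3^(1/4)*x)


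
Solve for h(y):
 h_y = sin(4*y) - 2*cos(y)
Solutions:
 h(y) = C1 - 2*sin(y) - cos(4*y)/4


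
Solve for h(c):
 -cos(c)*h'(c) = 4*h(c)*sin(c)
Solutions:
 h(c) = C1*cos(c)^4


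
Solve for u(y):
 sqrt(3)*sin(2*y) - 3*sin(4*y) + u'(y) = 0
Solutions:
 u(y) = C1 + sqrt(3)*cos(2*y)/2 - 3*cos(4*y)/4


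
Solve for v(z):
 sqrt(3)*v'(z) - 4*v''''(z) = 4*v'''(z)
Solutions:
 v(z) = C1 + C2*exp(-z*(4/(-8 + sqrt(-64 + (8 - 27*sqrt(3))^2) + 27*sqrt(3))^(1/3) + 4 + (-8 + sqrt(-64 + (8 - 27*sqrt(3))^2) + 27*sqrt(3))^(1/3))/12)*sin(sqrt(3)*z*(-(-8 + sqrt(-64 + (8 - 27*sqrt(3))^2) + 27*sqrt(3))^(1/3) + 4/(-8 + sqrt(-64 + (8 - 27*sqrt(3))^2) + 27*sqrt(3))^(1/3))/12) + C3*exp(-z*(4/(-8 + sqrt(-64 + (8 - 27*sqrt(3))^2) + 27*sqrt(3))^(1/3) + 4 + (-8 + sqrt(-64 + (8 - 27*sqrt(3))^2) + 27*sqrt(3))^(1/3))/12)*cos(sqrt(3)*z*(-(-8 + sqrt(-64 + (8 - 27*sqrt(3))^2) + 27*sqrt(3))^(1/3) + 4/(-8 + sqrt(-64 + (8 - 27*sqrt(3))^2) + 27*sqrt(3))^(1/3))/12) + C4*exp(z*(-2 + 4/(-8 + sqrt(-64 + (8 - 27*sqrt(3))^2) + 27*sqrt(3))^(1/3) + (-8 + sqrt(-64 + (8 - 27*sqrt(3))^2) + 27*sqrt(3))^(1/3))/6)


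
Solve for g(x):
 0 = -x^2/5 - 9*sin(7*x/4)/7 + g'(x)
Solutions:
 g(x) = C1 + x^3/15 - 36*cos(7*x/4)/49


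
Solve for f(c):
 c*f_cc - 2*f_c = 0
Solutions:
 f(c) = C1 + C2*c^3


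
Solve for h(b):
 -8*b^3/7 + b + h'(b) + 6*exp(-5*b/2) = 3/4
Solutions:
 h(b) = C1 + 2*b^4/7 - b^2/2 + 3*b/4 + 12*exp(-5*b/2)/5


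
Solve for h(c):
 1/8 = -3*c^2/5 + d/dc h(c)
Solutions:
 h(c) = C1 + c^3/5 + c/8


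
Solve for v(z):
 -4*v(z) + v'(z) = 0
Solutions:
 v(z) = C1*exp(4*z)


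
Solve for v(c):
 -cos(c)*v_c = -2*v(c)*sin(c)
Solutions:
 v(c) = C1/cos(c)^2


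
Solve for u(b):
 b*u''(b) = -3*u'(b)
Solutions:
 u(b) = C1 + C2/b^2


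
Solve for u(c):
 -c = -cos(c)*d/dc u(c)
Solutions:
 u(c) = C1 + Integral(c/cos(c), c)


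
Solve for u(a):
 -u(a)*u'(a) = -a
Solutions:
 u(a) = -sqrt(C1 + a^2)
 u(a) = sqrt(C1 + a^2)


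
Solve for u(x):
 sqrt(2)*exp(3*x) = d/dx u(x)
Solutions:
 u(x) = C1 + sqrt(2)*exp(3*x)/3


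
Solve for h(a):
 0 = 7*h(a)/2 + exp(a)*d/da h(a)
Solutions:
 h(a) = C1*exp(7*exp(-a)/2)


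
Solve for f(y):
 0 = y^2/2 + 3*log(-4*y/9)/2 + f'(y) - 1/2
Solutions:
 f(y) = C1 - y^3/6 - 3*y*log(-y)/2 + y*(-3*log(2) + 2 + 3*log(3))


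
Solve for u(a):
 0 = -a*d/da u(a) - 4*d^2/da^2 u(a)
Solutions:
 u(a) = C1 + C2*erf(sqrt(2)*a/4)


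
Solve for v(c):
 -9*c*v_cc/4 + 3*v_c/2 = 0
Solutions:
 v(c) = C1 + C2*c^(5/3)


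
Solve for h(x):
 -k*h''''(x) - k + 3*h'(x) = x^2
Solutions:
 h(x) = C1 + C2*exp(3^(1/3)*x*(1/k)^(1/3)) + C3*exp(x*(-3^(1/3) + 3^(5/6)*I)*(1/k)^(1/3)/2) + C4*exp(-x*(3^(1/3) + 3^(5/6)*I)*(1/k)^(1/3)/2) + k*x/3 + x^3/9


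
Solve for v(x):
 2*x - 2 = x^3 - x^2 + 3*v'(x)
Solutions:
 v(x) = C1 - x^4/12 + x^3/9 + x^2/3 - 2*x/3


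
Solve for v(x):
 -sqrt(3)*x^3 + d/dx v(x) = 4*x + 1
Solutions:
 v(x) = C1 + sqrt(3)*x^4/4 + 2*x^2 + x


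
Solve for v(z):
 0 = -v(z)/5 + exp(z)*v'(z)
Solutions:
 v(z) = C1*exp(-exp(-z)/5)


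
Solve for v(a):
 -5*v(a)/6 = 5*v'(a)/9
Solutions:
 v(a) = C1*exp(-3*a/2)


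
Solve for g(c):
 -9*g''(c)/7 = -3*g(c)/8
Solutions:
 g(c) = C1*exp(-sqrt(42)*c/12) + C2*exp(sqrt(42)*c/12)


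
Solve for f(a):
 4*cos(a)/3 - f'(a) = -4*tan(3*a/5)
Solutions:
 f(a) = C1 - 20*log(cos(3*a/5))/3 + 4*sin(a)/3


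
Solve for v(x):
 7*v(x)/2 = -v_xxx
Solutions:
 v(x) = C3*exp(-2^(2/3)*7^(1/3)*x/2) + (C1*sin(2^(2/3)*sqrt(3)*7^(1/3)*x/4) + C2*cos(2^(2/3)*sqrt(3)*7^(1/3)*x/4))*exp(2^(2/3)*7^(1/3)*x/4)


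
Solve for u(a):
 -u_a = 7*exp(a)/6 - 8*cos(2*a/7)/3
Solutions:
 u(a) = C1 - 7*exp(a)/6 + 28*sin(2*a/7)/3


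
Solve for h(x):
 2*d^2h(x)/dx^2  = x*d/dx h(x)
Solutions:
 h(x) = C1 + C2*erfi(x/2)


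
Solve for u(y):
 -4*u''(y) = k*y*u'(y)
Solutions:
 u(y) = Piecewise((-sqrt(2)*sqrt(pi)*C1*erf(sqrt(2)*sqrt(k)*y/4)/sqrt(k) - C2, (k > 0) | (k < 0)), (-C1*y - C2, True))


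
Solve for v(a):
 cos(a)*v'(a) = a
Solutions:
 v(a) = C1 + Integral(a/cos(a), a)


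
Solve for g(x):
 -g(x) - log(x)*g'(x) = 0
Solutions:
 g(x) = C1*exp(-li(x))


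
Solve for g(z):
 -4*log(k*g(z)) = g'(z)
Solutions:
 li(k*g(z))/k = C1 - 4*z


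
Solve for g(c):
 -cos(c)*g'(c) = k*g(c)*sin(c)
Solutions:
 g(c) = C1*exp(k*log(cos(c)))


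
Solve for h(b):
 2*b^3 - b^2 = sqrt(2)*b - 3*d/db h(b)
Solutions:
 h(b) = C1 - b^4/6 + b^3/9 + sqrt(2)*b^2/6


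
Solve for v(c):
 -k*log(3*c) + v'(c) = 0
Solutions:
 v(c) = C1 + c*k*log(c) - c*k + c*k*log(3)


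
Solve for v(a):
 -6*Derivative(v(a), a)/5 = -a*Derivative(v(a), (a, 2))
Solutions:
 v(a) = C1 + C2*a^(11/5)


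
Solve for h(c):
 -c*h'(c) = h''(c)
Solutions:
 h(c) = C1 + C2*erf(sqrt(2)*c/2)


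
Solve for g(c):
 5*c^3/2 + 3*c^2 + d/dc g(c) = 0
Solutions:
 g(c) = C1 - 5*c^4/8 - c^3


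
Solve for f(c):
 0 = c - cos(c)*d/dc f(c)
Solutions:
 f(c) = C1 + Integral(c/cos(c), c)


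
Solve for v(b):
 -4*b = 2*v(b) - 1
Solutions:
 v(b) = 1/2 - 2*b


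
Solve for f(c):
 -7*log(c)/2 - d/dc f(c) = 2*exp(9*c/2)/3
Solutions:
 f(c) = C1 - 7*c*log(c)/2 + 7*c/2 - 4*exp(9*c/2)/27


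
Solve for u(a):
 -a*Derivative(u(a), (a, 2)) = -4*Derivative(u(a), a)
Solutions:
 u(a) = C1 + C2*a^5


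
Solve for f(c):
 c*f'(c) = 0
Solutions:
 f(c) = C1


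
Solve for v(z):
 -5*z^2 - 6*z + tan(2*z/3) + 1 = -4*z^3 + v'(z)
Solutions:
 v(z) = C1 + z^4 - 5*z^3/3 - 3*z^2 + z - 3*log(cos(2*z/3))/2


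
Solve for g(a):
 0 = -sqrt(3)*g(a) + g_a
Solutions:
 g(a) = C1*exp(sqrt(3)*a)


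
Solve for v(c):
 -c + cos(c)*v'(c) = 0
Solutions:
 v(c) = C1 + Integral(c/cos(c), c)


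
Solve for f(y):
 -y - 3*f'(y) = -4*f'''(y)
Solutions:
 f(y) = C1 + C2*exp(-sqrt(3)*y/2) + C3*exp(sqrt(3)*y/2) - y^2/6


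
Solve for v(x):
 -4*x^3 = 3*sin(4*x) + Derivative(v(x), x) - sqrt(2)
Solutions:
 v(x) = C1 - x^4 + sqrt(2)*x + 3*cos(4*x)/4


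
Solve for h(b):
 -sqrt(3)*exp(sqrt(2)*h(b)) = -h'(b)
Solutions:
 h(b) = sqrt(2)*(2*log(-1/(C1 + sqrt(3)*b)) - log(2))/4


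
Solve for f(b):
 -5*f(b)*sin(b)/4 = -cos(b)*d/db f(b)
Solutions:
 f(b) = C1/cos(b)^(5/4)


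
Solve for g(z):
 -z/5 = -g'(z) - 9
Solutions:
 g(z) = C1 + z^2/10 - 9*z


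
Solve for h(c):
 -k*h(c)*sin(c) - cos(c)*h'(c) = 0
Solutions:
 h(c) = C1*exp(k*log(cos(c)))


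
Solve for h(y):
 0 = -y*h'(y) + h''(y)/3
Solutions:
 h(y) = C1 + C2*erfi(sqrt(6)*y/2)


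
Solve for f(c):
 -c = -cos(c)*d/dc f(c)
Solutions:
 f(c) = C1 + Integral(c/cos(c), c)


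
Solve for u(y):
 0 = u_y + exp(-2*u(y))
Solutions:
 u(y) = log(-sqrt(C1 - 2*y))
 u(y) = log(C1 - 2*y)/2


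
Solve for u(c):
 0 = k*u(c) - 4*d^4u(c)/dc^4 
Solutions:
 u(c) = C1*exp(-sqrt(2)*c*k^(1/4)/2) + C2*exp(sqrt(2)*c*k^(1/4)/2) + C3*exp(-sqrt(2)*I*c*k^(1/4)/2) + C4*exp(sqrt(2)*I*c*k^(1/4)/2)


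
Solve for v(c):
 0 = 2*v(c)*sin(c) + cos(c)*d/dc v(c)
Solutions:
 v(c) = C1*cos(c)^2


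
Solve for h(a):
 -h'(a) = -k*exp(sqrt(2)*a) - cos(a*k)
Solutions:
 h(a) = C1 + sqrt(2)*k*exp(sqrt(2)*a)/2 + sin(a*k)/k


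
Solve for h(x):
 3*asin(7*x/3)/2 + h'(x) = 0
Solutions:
 h(x) = C1 - 3*x*asin(7*x/3)/2 - 3*sqrt(9 - 49*x^2)/14


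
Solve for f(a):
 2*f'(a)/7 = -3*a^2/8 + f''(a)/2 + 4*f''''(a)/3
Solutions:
 f(a) = C1 + C2*exp(a*(-98^(1/3)*(24 + sqrt(674))^(1/3) + 7*28^(1/3)/(24 + sqrt(674))^(1/3))/56)*sin(sqrt(3)*a*(7*28^(1/3)/(24 + sqrt(674))^(1/3) + 98^(1/3)*(24 + sqrt(674))^(1/3))/56) + C3*exp(a*(-98^(1/3)*(24 + sqrt(674))^(1/3) + 7*28^(1/3)/(24 + sqrt(674))^(1/3))/56)*cos(sqrt(3)*a*(7*28^(1/3)/(24 + sqrt(674))^(1/3) + 98^(1/3)*(24 + sqrt(674))^(1/3))/56) + C4*exp(-a*(-98^(1/3)*(24 + sqrt(674))^(1/3) + 7*28^(1/3)/(24 + sqrt(674))^(1/3))/28) - 7*a^3/16 - 147*a^2/64 - 1029*a/128


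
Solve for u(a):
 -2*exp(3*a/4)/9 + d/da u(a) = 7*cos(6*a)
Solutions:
 u(a) = C1 + 8*exp(3*a/4)/27 + 7*sin(6*a)/6


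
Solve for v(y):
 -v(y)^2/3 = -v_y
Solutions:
 v(y) = -3/(C1 + y)


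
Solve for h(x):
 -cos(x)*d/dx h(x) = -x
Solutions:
 h(x) = C1 + Integral(x/cos(x), x)


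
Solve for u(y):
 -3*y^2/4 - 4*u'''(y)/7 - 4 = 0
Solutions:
 u(y) = C1 + C2*y + C3*y^2 - 7*y^5/320 - 7*y^3/6


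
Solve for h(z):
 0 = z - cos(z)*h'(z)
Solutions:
 h(z) = C1 + Integral(z/cos(z), z)


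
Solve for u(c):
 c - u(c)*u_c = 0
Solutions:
 u(c) = -sqrt(C1 + c^2)
 u(c) = sqrt(C1 + c^2)


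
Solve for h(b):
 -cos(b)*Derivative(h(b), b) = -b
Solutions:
 h(b) = C1 + Integral(b/cos(b), b)


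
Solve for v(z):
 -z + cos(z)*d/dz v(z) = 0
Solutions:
 v(z) = C1 + Integral(z/cos(z), z)


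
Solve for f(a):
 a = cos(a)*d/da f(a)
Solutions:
 f(a) = C1 + Integral(a/cos(a), a)


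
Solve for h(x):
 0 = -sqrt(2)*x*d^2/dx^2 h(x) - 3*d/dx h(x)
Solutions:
 h(x) = C1 + C2*x^(1 - 3*sqrt(2)/2)


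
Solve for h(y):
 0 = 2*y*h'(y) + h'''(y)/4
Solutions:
 h(y) = C1 + Integral(C2*airyai(-2*y) + C3*airybi(-2*y), y)


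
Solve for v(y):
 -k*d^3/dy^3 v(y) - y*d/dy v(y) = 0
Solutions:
 v(y) = C1 + Integral(C2*airyai(y*(-1/k)^(1/3)) + C3*airybi(y*(-1/k)^(1/3)), y)


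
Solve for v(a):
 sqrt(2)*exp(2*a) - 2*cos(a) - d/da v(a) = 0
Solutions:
 v(a) = C1 + sqrt(2)*exp(2*a)/2 - 2*sin(a)


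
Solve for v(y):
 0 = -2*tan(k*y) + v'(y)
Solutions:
 v(y) = C1 + 2*Piecewise((-log(cos(k*y))/k, Ne(k, 0)), (0, True))


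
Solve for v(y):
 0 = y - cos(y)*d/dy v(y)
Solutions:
 v(y) = C1 + Integral(y/cos(y), y)


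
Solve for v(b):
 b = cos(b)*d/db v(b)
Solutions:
 v(b) = C1 + Integral(b/cos(b), b)


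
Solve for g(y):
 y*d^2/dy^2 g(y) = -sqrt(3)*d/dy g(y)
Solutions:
 g(y) = C1 + C2*y^(1 - sqrt(3))


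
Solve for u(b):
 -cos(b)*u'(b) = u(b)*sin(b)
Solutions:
 u(b) = C1*cos(b)


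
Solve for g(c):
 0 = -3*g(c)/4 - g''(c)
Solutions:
 g(c) = C1*sin(sqrt(3)*c/2) + C2*cos(sqrt(3)*c/2)


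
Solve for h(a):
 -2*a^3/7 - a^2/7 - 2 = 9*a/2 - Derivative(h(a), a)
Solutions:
 h(a) = C1 + a^4/14 + a^3/21 + 9*a^2/4 + 2*a


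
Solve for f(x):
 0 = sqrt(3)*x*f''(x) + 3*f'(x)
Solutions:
 f(x) = C1 + C2*x^(1 - sqrt(3))


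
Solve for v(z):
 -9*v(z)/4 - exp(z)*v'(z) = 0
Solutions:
 v(z) = C1*exp(9*exp(-z)/4)


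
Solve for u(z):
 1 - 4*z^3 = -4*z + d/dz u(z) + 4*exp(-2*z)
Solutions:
 u(z) = C1 - z^4 + 2*z^2 + z + 2*exp(-2*z)


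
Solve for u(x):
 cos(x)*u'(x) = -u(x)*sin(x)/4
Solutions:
 u(x) = C1*cos(x)^(1/4)


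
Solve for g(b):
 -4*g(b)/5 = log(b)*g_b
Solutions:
 g(b) = C1*exp(-4*li(b)/5)


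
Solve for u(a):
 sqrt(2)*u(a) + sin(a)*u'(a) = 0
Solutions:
 u(a) = C1*(cos(a) + 1)^(sqrt(2)/2)/(cos(a) - 1)^(sqrt(2)/2)


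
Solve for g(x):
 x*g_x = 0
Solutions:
 g(x) = C1


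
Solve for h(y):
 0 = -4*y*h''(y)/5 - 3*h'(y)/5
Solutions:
 h(y) = C1 + C2*y^(1/4)


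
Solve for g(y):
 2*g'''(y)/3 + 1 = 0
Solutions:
 g(y) = C1 + C2*y + C3*y^2 - y^3/4


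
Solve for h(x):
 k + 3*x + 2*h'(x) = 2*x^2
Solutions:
 h(x) = C1 - k*x/2 + x^3/3 - 3*x^2/4


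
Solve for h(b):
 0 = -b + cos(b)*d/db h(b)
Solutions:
 h(b) = C1 + Integral(b/cos(b), b)


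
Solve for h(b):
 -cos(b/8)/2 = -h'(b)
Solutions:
 h(b) = C1 + 4*sin(b/8)


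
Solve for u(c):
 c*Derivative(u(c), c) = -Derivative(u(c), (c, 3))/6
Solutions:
 u(c) = C1 + Integral(C2*airyai(-6^(1/3)*c) + C3*airybi(-6^(1/3)*c), c)


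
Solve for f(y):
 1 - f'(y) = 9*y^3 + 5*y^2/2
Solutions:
 f(y) = C1 - 9*y^4/4 - 5*y^3/6 + y


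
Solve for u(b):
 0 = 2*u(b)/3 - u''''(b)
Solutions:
 u(b) = C1*exp(-2^(1/4)*3^(3/4)*b/3) + C2*exp(2^(1/4)*3^(3/4)*b/3) + C3*sin(2^(1/4)*3^(3/4)*b/3) + C4*cos(2^(1/4)*3^(3/4)*b/3)


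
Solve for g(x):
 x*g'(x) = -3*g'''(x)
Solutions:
 g(x) = C1 + Integral(C2*airyai(-3^(2/3)*x/3) + C3*airybi(-3^(2/3)*x/3), x)


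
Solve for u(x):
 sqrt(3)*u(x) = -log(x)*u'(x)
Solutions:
 u(x) = C1*exp(-sqrt(3)*li(x))


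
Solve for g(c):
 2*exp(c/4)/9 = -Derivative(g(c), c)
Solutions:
 g(c) = C1 - 8*exp(c/4)/9


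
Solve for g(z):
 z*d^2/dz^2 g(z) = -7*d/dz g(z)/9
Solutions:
 g(z) = C1 + C2*z^(2/9)


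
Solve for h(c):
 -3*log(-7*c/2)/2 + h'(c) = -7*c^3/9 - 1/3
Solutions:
 h(c) = C1 - 7*c^4/36 + 3*c*log(-c)/2 + c*(-11 - 9*log(2) + 9*log(7))/6


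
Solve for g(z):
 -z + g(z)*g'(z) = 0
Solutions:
 g(z) = -sqrt(C1 + z^2)
 g(z) = sqrt(C1 + z^2)


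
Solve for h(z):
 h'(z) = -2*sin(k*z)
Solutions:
 h(z) = C1 + 2*cos(k*z)/k


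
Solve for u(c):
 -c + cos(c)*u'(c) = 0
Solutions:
 u(c) = C1 + Integral(c/cos(c), c)


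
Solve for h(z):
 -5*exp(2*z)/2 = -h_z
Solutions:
 h(z) = C1 + 5*exp(2*z)/4


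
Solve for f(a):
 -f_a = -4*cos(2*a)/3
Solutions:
 f(a) = C1 + 2*sin(2*a)/3


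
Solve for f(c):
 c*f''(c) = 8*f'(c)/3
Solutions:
 f(c) = C1 + C2*c^(11/3)


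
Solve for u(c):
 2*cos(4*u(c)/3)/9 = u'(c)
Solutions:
 -2*c/9 - 3*log(sin(4*u(c)/3) - 1)/8 + 3*log(sin(4*u(c)/3) + 1)/8 = C1


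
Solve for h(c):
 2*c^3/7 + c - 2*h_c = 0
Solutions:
 h(c) = C1 + c^4/28 + c^2/4


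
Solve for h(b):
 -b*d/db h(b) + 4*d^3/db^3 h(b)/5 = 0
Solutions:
 h(b) = C1 + Integral(C2*airyai(10^(1/3)*b/2) + C3*airybi(10^(1/3)*b/2), b)


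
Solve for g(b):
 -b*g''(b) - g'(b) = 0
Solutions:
 g(b) = C1 + C2*log(b)


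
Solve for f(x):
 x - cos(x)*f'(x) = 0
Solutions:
 f(x) = C1 + Integral(x/cos(x), x)


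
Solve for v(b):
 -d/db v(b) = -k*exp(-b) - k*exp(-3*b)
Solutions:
 v(b) = C1 - k*exp(-b) - k*exp(-3*b)/3


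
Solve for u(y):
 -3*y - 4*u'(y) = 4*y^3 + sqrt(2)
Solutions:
 u(y) = C1 - y^4/4 - 3*y^2/8 - sqrt(2)*y/4


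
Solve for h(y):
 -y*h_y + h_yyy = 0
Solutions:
 h(y) = C1 + Integral(C2*airyai(y) + C3*airybi(y), y)


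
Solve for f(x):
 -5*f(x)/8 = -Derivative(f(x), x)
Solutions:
 f(x) = C1*exp(5*x/8)


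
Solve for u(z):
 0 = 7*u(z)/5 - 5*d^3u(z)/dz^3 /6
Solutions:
 u(z) = C3*exp(210^(1/3)*z/5) + (C1*sin(3^(5/6)*70^(1/3)*z/10) + C2*cos(3^(5/6)*70^(1/3)*z/10))*exp(-210^(1/3)*z/10)


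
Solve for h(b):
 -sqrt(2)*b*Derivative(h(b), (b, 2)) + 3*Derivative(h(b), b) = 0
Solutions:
 h(b) = C1 + C2*b^(1 + 3*sqrt(2)/2)


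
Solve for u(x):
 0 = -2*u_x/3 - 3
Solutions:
 u(x) = C1 - 9*x/2


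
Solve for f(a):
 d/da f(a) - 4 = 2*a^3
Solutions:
 f(a) = C1 + a^4/2 + 4*a


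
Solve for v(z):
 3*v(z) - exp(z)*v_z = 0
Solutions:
 v(z) = C1*exp(-3*exp(-z))


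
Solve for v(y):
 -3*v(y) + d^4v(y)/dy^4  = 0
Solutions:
 v(y) = C1*exp(-3^(1/4)*y) + C2*exp(3^(1/4)*y) + C3*sin(3^(1/4)*y) + C4*cos(3^(1/4)*y)


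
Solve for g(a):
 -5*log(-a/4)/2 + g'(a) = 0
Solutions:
 g(a) = C1 + 5*a*log(-a)/2 + a*(-5*log(2) - 5/2)


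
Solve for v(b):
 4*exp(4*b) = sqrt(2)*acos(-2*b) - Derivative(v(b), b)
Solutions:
 v(b) = C1 + sqrt(2)*(b*acos(-2*b) + sqrt(1 - 4*b^2)/2) - exp(4*b)


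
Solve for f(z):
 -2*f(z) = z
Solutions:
 f(z) = -z/2


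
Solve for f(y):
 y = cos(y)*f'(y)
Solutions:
 f(y) = C1 + Integral(y/cos(y), y)


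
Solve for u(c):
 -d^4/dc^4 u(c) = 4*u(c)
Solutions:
 u(c) = (C1*sin(c) + C2*cos(c))*exp(-c) + (C3*sin(c) + C4*cos(c))*exp(c)


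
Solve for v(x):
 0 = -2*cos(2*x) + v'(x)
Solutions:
 v(x) = C1 + sin(2*x)


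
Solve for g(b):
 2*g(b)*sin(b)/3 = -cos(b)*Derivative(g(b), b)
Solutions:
 g(b) = C1*cos(b)^(2/3)


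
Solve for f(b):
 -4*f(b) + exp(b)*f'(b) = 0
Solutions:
 f(b) = C1*exp(-4*exp(-b))


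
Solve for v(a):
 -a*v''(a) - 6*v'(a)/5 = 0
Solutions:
 v(a) = C1 + C2/a^(1/5)


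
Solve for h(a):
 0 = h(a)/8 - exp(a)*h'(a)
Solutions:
 h(a) = C1*exp(-exp(-a)/8)


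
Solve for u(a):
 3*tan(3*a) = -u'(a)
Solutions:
 u(a) = C1 + log(cos(3*a))


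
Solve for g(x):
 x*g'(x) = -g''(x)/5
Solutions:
 g(x) = C1 + C2*erf(sqrt(10)*x/2)


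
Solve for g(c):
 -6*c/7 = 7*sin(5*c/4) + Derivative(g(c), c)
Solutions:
 g(c) = C1 - 3*c^2/7 + 28*cos(5*c/4)/5


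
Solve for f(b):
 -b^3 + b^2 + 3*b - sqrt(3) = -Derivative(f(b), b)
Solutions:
 f(b) = C1 + b^4/4 - b^3/3 - 3*b^2/2 + sqrt(3)*b


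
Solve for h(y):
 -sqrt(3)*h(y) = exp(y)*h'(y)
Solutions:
 h(y) = C1*exp(sqrt(3)*exp(-y))


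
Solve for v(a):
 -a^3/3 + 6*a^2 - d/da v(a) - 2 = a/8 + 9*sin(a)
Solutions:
 v(a) = C1 - a^4/12 + 2*a^3 - a^2/16 - 2*a + 9*cos(a)


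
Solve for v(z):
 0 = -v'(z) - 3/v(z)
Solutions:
 v(z) = -sqrt(C1 - 6*z)
 v(z) = sqrt(C1 - 6*z)


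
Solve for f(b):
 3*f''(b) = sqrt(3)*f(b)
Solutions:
 f(b) = C1*exp(-3^(3/4)*b/3) + C2*exp(3^(3/4)*b/3)


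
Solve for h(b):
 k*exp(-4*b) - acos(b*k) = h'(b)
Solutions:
 h(b) = C1 - Piecewise((b*acos(b*k) + k*exp(-4*b)/4 - sqrt(-b^2*k^2 + 1)/k, Ne(k, 0)), (pi*b/2, True))


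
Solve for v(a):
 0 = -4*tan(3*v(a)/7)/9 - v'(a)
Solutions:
 v(a) = -7*asin(C1*exp(-4*a/21))/3 + 7*pi/3
 v(a) = 7*asin(C1*exp(-4*a/21))/3


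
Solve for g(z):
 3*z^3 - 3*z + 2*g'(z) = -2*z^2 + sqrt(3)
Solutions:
 g(z) = C1 - 3*z^4/8 - z^3/3 + 3*z^2/4 + sqrt(3)*z/2


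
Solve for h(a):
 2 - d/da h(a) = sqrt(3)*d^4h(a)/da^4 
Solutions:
 h(a) = C1 + C4*exp(-3^(5/6)*a/3) + 2*a + (C2*sin(3^(1/3)*a/2) + C3*cos(3^(1/3)*a/2))*exp(3^(5/6)*a/6)


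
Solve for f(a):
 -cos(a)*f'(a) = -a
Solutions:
 f(a) = C1 + Integral(a/cos(a), a)


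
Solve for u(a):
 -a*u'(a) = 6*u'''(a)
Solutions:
 u(a) = C1 + Integral(C2*airyai(-6^(2/3)*a/6) + C3*airybi(-6^(2/3)*a/6), a)


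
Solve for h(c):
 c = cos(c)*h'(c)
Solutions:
 h(c) = C1 + Integral(c/cos(c), c)


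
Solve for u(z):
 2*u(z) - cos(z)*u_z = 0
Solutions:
 u(z) = C1*(sin(z) + 1)/(sin(z) - 1)


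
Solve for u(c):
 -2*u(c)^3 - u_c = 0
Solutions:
 u(c) = -sqrt(2)*sqrt(-1/(C1 - 2*c))/2
 u(c) = sqrt(2)*sqrt(-1/(C1 - 2*c))/2


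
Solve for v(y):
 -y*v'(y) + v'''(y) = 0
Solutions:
 v(y) = C1 + Integral(C2*airyai(y) + C3*airybi(y), y)
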